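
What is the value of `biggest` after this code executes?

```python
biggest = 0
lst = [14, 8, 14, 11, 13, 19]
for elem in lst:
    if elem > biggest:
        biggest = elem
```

Let's trace through this code step by step.

Initialize: biggest = 0
Initialize: lst = [14, 8, 14, 11, 13, 19]
Entering loop: for elem in lst:

After execution: biggest = 19
19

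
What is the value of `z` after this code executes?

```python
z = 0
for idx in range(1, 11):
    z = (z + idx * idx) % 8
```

Let's trace through this code step by step.

Initialize: z = 0
Entering loop: for idx in range(1, 11):

After execution: z = 1
1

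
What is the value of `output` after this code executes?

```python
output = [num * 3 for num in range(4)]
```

Let's trace through this code step by step.

Initialize: output = [num * 3 for num in range(4)]

After execution: output = [0, 3, 6, 9]
[0, 3, 6, 9]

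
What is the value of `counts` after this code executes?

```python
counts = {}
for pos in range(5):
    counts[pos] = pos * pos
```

Let's trace through this code step by step.

Initialize: counts = {}
Entering loop: for pos in range(5):

After execution: counts = {0: 0, 1: 1, 2: 4, 3: 9, 4: 16}
{0: 0, 1: 1, 2: 4, 3: 9, 4: 16}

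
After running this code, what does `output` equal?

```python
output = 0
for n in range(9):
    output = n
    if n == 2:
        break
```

Let's trace through this code step by step.

Initialize: output = 0
Entering loop: for n in range(9):

After execution: output = 2
2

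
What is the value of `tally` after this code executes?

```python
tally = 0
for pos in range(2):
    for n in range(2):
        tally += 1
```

Let's trace through this code step by step.

Initialize: tally = 0
Entering loop: for pos in range(2):

After execution: tally = 4
4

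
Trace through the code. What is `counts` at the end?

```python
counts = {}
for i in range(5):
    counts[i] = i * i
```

Let's trace through this code step by step.

Initialize: counts = {}
Entering loop: for i in range(5):

After execution: counts = {0: 0, 1: 1, 2: 4, 3: 9, 4: 16}
{0: 0, 1: 1, 2: 4, 3: 9, 4: 16}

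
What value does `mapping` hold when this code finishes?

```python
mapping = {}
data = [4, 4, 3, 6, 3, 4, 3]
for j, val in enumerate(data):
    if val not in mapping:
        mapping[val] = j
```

Let's trace through this code step by step.

Initialize: mapping = {}
Initialize: data = [4, 4, 3, 6, 3, 4, 3]
Entering loop: for j, val in enumerate(data):

After execution: mapping = {4: 0, 3: 2, 6: 3}
{4: 0, 3: 2, 6: 3}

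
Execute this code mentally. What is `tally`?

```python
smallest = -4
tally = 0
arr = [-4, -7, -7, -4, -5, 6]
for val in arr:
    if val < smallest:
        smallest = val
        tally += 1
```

Let's trace through this code step by step.

Initialize: smallest = -4
Initialize: tally = 0
Initialize: arr = [-4, -7, -7, -4, -5, 6]
Entering loop: for val in arr:

After execution: tally = 1
1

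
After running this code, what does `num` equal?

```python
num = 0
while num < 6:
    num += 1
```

Let's trace through this code step by step.

Initialize: num = 0
Entering loop: while num < 6:

After execution: num = 6
6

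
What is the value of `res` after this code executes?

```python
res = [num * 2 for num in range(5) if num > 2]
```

Let's trace through this code step by step.

Initialize: res = [num * 2 for num in range(5) if num > 2]

After execution: res = [6, 8]
[6, 8]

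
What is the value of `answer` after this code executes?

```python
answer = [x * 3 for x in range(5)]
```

Let's trace through this code step by step.

Initialize: answer = [x * 3 for x in range(5)]

After execution: answer = [0, 3, 6, 9, 12]
[0, 3, 6, 9, 12]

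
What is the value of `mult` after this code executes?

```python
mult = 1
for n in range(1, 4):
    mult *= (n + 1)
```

Let's trace through this code step by step.

Initialize: mult = 1
Entering loop: for n in range(1, 4):

After execution: mult = 24
24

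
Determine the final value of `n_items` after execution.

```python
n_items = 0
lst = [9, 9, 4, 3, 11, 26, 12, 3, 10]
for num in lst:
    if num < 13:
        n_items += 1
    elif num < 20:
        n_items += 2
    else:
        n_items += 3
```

Let's trace through this code step by step.

Initialize: n_items = 0
Initialize: lst = [9, 9, 4, 3, 11, 26, 12, 3, 10]
Entering loop: for num in lst:

After execution: n_items = 11
11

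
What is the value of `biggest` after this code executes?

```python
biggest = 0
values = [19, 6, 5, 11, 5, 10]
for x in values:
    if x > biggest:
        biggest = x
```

Let's trace through this code step by step.

Initialize: biggest = 0
Initialize: values = [19, 6, 5, 11, 5, 10]
Entering loop: for x in values:

After execution: biggest = 19
19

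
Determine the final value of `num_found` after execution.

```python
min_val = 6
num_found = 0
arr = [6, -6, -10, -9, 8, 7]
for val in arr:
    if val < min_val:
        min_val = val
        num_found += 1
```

Let's trace through this code step by step.

Initialize: min_val = 6
Initialize: num_found = 0
Initialize: arr = [6, -6, -10, -9, 8, 7]
Entering loop: for val in arr:

After execution: num_found = 2
2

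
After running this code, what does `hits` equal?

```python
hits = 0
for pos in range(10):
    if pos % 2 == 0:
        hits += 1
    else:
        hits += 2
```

Let's trace through this code step by step.

Initialize: hits = 0
Entering loop: for pos in range(10):

After execution: hits = 15
15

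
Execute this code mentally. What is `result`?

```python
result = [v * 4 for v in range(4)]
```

Let's trace through this code step by step.

Initialize: result = [v * 4 for v in range(4)]

After execution: result = [0, 4, 8, 12]
[0, 4, 8, 12]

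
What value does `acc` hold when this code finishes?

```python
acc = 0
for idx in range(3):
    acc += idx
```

Let's trace through this code step by step.

Initialize: acc = 0
Entering loop: for idx in range(3):

After execution: acc = 3
3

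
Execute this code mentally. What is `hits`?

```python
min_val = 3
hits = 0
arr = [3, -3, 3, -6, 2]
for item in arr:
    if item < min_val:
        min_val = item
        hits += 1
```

Let's trace through this code step by step.

Initialize: min_val = 3
Initialize: hits = 0
Initialize: arr = [3, -3, 3, -6, 2]
Entering loop: for item in arr:

After execution: hits = 2
2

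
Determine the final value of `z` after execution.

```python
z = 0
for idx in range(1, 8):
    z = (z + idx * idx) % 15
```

Let's trace through this code step by step.

Initialize: z = 0
Entering loop: for idx in range(1, 8):

After execution: z = 5
5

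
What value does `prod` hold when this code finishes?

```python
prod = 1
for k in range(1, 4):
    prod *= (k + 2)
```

Let's trace through this code step by step.

Initialize: prod = 1
Entering loop: for k in range(1, 4):

After execution: prod = 60
60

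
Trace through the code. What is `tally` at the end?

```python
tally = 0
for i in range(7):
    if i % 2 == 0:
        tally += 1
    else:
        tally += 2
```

Let's trace through this code step by step.

Initialize: tally = 0
Entering loop: for i in range(7):

After execution: tally = 10
10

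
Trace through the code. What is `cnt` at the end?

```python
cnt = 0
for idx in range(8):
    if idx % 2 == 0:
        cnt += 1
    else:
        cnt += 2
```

Let's trace through this code step by step.

Initialize: cnt = 0
Entering loop: for idx in range(8):

After execution: cnt = 12
12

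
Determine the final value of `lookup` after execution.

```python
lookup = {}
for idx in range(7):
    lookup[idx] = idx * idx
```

Let's trace through this code step by step.

Initialize: lookup = {}
Entering loop: for idx in range(7):

After execution: lookup = {0: 0, 1: 1, 2: 4, 3: 9, 4: 16, 5: 25, 6: 36}
{0: 0, 1: 1, 2: 4, 3: 9, 4: 16, 5: 25, 6: 36}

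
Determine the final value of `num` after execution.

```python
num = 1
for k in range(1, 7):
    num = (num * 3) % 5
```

Let's trace through this code step by step.

Initialize: num = 1
Entering loop: for k in range(1, 7):

After execution: num = 4
4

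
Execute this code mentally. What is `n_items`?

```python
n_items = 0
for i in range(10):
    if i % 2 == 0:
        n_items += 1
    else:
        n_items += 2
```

Let's trace through this code step by step.

Initialize: n_items = 0
Entering loop: for i in range(10):

After execution: n_items = 15
15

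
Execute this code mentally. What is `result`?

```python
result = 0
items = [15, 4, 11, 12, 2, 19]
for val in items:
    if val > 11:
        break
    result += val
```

Let's trace through this code step by step.

Initialize: result = 0
Initialize: items = [15, 4, 11, 12, 2, 19]
Entering loop: for val in items:

After execution: result = 0
0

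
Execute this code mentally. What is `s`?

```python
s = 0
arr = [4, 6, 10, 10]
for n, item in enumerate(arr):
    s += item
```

Let's trace through this code step by step.

Initialize: s = 0
Initialize: arr = [4, 6, 10, 10]
Entering loop: for n, item in enumerate(arr):

After execution: s = 30
30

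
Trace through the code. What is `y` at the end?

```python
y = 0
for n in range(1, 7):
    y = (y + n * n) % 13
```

Let's trace through this code step by step.

Initialize: y = 0
Entering loop: for n in range(1, 7):

After execution: y = 0
0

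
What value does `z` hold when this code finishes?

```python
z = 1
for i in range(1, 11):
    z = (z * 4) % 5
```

Let's trace through this code step by step.

Initialize: z = 1
Entering loop: for i in range(1, 11):

After execution: z = 1
1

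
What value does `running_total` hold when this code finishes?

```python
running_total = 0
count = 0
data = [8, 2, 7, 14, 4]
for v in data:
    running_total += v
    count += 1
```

Let's trace through this code step by step.

Initialize: running_total = 0
Initialize: count = 0
Initialize: data = [8, 2, 7, 14, 4]
Entering loop: for v in data:

After execution: running_total = 35
35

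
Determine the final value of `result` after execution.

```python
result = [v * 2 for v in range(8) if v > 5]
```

Let's trace through this code step by step.

Initialize: result = [v * 2 for v in range(8) if v > 5]

After execution: result = [12, 14]
[12, 14]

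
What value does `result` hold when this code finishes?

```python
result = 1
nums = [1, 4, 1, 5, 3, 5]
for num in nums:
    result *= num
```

Let's trace through this code step by step.

Initialize: result = 1
Initialize: nums = [1, 4, 1, 5, 3, 5]
Entering loop: for num in nums:

After execution: result = 300
300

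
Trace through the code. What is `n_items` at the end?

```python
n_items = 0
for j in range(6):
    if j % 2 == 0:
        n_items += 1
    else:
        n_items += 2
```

Let's trace through this code step by step.

Initialize: n_items = 0
Entering loop: for j in range(6):

After execution: n_items = 9
9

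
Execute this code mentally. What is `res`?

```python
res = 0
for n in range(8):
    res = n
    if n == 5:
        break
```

Let's trace through this code step by step.

Initialize: res = 0
Entering loop: for n in range(8):

After execution: res = 5
5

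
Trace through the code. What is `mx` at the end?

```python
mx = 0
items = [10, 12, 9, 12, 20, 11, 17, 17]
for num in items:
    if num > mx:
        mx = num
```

Let's trace through this code step by step.

Initialize: mx = 0
Initialize: items = [10, 12, 9, 12, 20, 11, 17, 17]
Entering loop: for num in items:

After execution: mx = 20
20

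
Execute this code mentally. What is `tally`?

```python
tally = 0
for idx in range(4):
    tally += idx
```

Let's trace through this code step by step.

Initialize: tally = 0
Entering loop: for idx in range(4):

After execution: tally = 6
6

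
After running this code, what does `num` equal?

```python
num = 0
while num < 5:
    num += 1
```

Let's trace through this code step by step.

Initialize: num = 0
Entering loop: while num < 5:

After execution: num = 5
5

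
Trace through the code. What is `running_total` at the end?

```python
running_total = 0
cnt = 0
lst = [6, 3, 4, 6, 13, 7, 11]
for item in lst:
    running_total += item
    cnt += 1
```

Let's trace through this code step by step.

Initialize: running_total = 0
Initialize: cnt = 0
Initialize: lst = [6, 3, 4, 6, 13, 7, 11]
Entering loop: for item in lst:

After execution: running_total = 50
50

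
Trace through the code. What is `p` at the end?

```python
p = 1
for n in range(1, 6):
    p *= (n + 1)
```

Let's trace through this code step by step.

Initialize: p = 1
Entering loop: for n in range(1, 6):

After execution: p = 720
720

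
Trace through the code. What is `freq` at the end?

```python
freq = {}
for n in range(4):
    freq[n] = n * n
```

Let's trace through this code step by step.

Initialize: freq = {}
Entering loop: for n in range(4):

After execution: freq = {0: 0, 1: 1, 2: 4, 3: 9}
{0: 0, 1: 1, 2: 4, 3: 9}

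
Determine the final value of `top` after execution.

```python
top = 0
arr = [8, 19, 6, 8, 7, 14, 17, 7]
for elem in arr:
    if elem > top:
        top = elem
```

Let's trace through this code step by step.

Initialize: top = 0
Initialize: arr = [8, 19, 6, 8, 7, 14, 17, 7]
Entering loop: for elem in arr:

After execution: top = 19
19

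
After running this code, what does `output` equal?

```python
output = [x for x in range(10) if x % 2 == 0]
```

Let's trace through this code step by step.

Initialize: output = [x for x in range(10) if x % 2 == 0]

After execution: output = [0, 2, 4, 6, 8]
[0, 2, 4, 6, 8]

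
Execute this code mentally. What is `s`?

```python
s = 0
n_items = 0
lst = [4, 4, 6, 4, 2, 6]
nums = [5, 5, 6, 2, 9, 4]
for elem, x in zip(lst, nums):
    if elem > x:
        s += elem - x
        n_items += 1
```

Let's trace through this code step by step.

Initialize: s = 0
Initialize: n_items = 0
Initialize: lst = [4, 4, 6, 4, 2, 6]
Initialize: nums = [5, 5, 6, 2, 9, 4]
Entering loop: for elem, x in zip(lst, nums):

After execution: s = 4
4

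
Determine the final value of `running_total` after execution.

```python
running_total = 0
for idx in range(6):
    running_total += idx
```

Let's trace through this code step by step.

Initialize: running_total = 0
Entering loop: for idx in range(6):

After execution: running_total = 15
15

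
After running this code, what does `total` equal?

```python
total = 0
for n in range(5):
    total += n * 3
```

Let's trace through this code step by step.

Initialize: total = 0
Entering loop: for n in range(5):

After execution: total = 30
30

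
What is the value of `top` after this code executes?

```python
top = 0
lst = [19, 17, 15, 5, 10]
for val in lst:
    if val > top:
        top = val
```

Let's trace through this code step by step.

Initialize: top = 0
Initialize: lst = [19, 17, 15, 5, 10]
Entering loop: for val in lst:

After execution: top = 19
19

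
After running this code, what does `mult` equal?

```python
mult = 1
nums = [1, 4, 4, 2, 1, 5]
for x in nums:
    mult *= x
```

Let's trace through this code step by step.

Initialize: mult = 1
Initialize: nums = [1, 4, 4, 2, 1, 5]
Entering loop: for x in nums:

After execution: mult = 160
160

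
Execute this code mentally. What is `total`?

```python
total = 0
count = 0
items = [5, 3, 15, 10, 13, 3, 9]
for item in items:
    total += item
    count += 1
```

Let's trace through this code step by step.

Initialize: total = 0
Initialize: count = 0
Initialize: items = [5, 3, 15, 10, 13, 3, 9]
Entering loop: for item in items:

After execution: total = 58
58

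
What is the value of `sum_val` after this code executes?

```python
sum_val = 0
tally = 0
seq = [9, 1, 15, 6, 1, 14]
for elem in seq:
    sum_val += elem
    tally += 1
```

Let's trace through this code step by step.

Initialize: sum_val = 0
Initialize: tally = 0
Initialize: seq = [9, 1, 15, 6, 1, 14]
Entering loop: for elem in seq:

After execution: sum_val = 46
46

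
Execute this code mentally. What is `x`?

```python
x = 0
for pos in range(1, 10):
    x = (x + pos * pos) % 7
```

Let's trace through this code step by step.

Initialize: x = 0
Entering loop: for pos in range(1, 10):

After execution: x = 5
5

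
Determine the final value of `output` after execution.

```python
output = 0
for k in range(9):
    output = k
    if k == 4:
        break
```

Let's trace through this code step by step.

Initialize: output = 0
Entering loop: for k in range(9):

After execution: output = 4
4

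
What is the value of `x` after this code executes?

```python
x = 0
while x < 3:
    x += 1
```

Let's trace through this code step by step.

Initialize: x = 0
Entering loop: while x < 3:

After execution: x = 3
3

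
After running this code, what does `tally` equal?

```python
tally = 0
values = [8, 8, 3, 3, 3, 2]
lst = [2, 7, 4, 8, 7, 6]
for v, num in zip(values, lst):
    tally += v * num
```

Let's trace through this code step by step.

Initialize: tally = 0
Initialize: values = [8, 8, 3, 3, 3, 2]
Initialize: lst = [2, 7, 4, 8, 7, 6]
Entering loop: for v, num in zip(values, lst):

After execution: tally = 141
141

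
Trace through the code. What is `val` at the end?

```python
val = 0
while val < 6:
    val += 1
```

Let's trace through this code step by step.

Initialize: val = 0
Entering loop: while val < 6:

After execution: val = 6
6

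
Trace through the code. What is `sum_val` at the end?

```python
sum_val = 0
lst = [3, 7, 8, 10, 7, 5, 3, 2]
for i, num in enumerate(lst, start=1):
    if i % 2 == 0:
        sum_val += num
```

Let's trace through this code step by step.

Initialize: sum_val = 0
Initialize: lst = [3, 7, 8, 10, 7, 5, 3, 2]
Entering loop: for i, num in enumerate(lst, start=1):

After execution: sum_val = 24
24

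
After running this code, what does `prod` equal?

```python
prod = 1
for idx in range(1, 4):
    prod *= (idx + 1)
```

Let's trace through this code step by step.

Initialize: prod = 1
Entering loop: for idx in range(1, 4):

After execution: prod = 24
24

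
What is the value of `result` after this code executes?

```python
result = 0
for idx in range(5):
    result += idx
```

Let's trace through this code step by step.

Initialize: result = 0
Entering loop: for idx in range(5):

After execution: result = 10
10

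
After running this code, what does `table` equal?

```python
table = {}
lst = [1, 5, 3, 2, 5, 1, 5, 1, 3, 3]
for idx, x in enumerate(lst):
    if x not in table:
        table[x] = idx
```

Let's trace through this code step by step.

Initialize: table = {}
Initialize: lst = [1, 5, 3, 2, 5, 1, 5, 1, 3, 3]
Entering loop: for idx, x in enumerate(lst):

After execution: table = {1: 0, 5: 1, 3: 2, 2: 3}
{1: 0, 5: 1, 3: 2, 2: 3}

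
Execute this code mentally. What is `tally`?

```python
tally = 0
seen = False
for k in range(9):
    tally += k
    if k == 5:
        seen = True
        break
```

Let's trace through this code step by step.

Initialize: tally = 0
Initialize: seen = False
Entering loop: for k in range(9):

After execution: tally = 15
15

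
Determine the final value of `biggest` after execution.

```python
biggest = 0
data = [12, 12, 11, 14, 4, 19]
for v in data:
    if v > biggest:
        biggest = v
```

Let's trace through this code step by step.

Initialize: biggest = 0
Initialize: data = [12, 12, 11, 14, 4, 19]
Entering loop: for v in data:

After execution: biggest = 19
19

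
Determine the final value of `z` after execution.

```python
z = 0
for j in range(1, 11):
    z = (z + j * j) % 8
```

Let's trace through this code step by step.

Initialize: z = 0
Entering loop: for j in range(1, 11):

After execution: z = 1
1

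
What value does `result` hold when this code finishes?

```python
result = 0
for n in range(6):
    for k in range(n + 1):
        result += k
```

Let's trace through this code step by step.

Initialize: result = 0
Entering loop: for n in range(6):

After execution: result = 35
35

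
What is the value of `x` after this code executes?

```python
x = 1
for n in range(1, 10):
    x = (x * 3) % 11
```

Let's trace through this code step by step.

Initialize: x = 1
Entering loop: for n in range(1, 10):

After execution: x = 4
4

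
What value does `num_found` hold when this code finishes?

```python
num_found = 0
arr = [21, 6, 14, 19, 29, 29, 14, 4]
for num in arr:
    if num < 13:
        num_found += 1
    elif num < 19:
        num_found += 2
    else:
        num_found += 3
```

Let's trace through this code step by step.

Initialize: num_found = 0
Initialize: arr = [21, 6, 14, 19, 29, 29, 14, 4]
Entering loop: for num in arr:

After execution: num_found = 18
18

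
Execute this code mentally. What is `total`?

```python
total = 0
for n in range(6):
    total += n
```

Let's trace through this code step by step.

Initialize: total = 0
Entering loop: for n in range(6):

After execution: total = 15
15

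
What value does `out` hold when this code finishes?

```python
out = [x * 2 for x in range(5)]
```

Let's trace through this code step by step.

Initialize: out = [x * 2 for x in range(5)]

After execution: out = [0, 2, 4, 6, 8]
[0, 2, 4, 6, 8]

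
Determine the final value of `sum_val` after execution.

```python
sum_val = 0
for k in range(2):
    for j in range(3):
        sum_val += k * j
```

Let's trace through this code step by step.

Initialize: sum_val = 0
Entering loop: for k in range(2):

After execution: sum_val = 3
3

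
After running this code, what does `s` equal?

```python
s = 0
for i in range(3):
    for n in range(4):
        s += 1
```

Let's trace through this code step by step.

Initialize: s = 0
Entering loop: for i in range(3):

After execution: s = 12
12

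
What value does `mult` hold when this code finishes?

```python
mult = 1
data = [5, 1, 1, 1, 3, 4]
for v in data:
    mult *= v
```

Let's trace through this code step by step.

Initialize: mult = 1
Initialize: data = [5, 1, 1, 1, 3, 4]
Entering loop: for v in data:

After execution: mult = 60
60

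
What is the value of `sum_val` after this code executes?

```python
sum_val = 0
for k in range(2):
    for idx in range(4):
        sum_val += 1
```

Let's trace through this code step by step.

Initialize: sum_val = 0
Entering loop: for k in range(2):

After execution: sum_val = 8
8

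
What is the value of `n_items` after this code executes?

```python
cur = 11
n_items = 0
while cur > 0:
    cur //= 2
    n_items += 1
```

Let's trace through this code step by step.

Initialize: cur = 11
Initialize: n_items = 0
Entering loop: while cur > 0:

After execution: n_items = 4
4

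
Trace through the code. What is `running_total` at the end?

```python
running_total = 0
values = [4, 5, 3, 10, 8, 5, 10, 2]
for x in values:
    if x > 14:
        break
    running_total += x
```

Let's trace through this code step by step.

Initialize: running_total = 0
Initialize: values = [4, 5, 3, 10, 8, 5, 10, 2]
Entering loop: for x in values:

After execution: running_total = 47
47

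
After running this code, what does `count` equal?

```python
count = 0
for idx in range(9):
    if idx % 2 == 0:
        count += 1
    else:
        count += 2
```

Let's trace through this code step by step.

Initialize: count = 0
Entering loop: for idx in range(9):

After execution: count = 13
13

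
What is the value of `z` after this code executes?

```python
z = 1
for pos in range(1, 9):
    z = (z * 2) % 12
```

Let's trace through this code step by step.

Initialize: z = 1
Entering loop: for pos in range(1, 9):

After execution: z = 4
4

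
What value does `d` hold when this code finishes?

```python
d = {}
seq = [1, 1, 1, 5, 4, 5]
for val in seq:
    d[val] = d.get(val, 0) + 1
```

Let's trace through this code step by step.

Initialize: d = {}
Initialize: seq = [1, 1, 1, 5, 4, 5]
Entering loop: for val in seq:

After execution: d = {1: 3, 5: 2, 4: 1}
{1: 3, 5: 2, 4: 1}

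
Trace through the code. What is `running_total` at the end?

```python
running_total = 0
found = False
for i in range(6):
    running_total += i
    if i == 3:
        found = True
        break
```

Let's trace through this code step by step.

Initialize: running_total = 0
Initialize: found = False
Entering loop: for i in range(6):

After execution: running_total = 6
6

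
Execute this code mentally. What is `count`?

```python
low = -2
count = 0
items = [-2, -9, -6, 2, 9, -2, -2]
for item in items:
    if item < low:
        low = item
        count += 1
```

Let's trace through this code step by step.

Initialize: low = -2
Initialize: count = 0
Initialize: items = [-2, -9, -6, 2, 9, -2, -2]
Entering loop: for item in items:

After execution: count = 1
1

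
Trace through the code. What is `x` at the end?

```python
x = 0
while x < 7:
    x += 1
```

Let's trace through this code step by step.

Initialize: x = 0
Entering loop: while x < 7:

After execution: x = 7
7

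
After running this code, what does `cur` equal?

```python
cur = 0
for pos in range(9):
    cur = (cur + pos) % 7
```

Let's trace through this code step by step.

Initialize: cur = 0
Entering loop: for pos in range(9):

After execution: cur = 1
1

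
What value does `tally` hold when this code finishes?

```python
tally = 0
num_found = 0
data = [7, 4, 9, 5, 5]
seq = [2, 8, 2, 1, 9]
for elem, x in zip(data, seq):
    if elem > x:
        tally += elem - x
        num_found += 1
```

Let's trace through this code step by step.

Initialize: tally = 0
Initialize: num_found = 0
Initialize: data = [7, 4, 9, 5, 5]
Initialize: seq = [2, 8, 2, 1, 9]
Entering loop: for elem, x in zip(data, seq):

After execution: tally = 16
16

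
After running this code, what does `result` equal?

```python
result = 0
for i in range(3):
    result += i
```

Let's trace through this code step by step.

Initialize: result = 0
Entering loop: for i in range(3):

After execution: result = 3
3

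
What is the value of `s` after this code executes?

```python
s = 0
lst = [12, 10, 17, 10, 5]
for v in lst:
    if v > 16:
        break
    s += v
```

Let's trace through this code step by step.

Initialize: s = 0
Initialize: lst = [12, 10, 17, 10, 5]
Entering loop: for v in lst:

After execution: s = 22
22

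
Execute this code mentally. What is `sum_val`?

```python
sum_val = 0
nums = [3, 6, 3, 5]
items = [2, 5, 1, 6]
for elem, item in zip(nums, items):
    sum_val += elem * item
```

Let's trace through this code step by step.

Initialize: sum_val = 0
Initialize: nums = [3, 6, 3, 5]
Initialize: items = [2, 5, 1, 6]
Entering loop: for elem, item in zip(nums, items):

After execution: sum_val = 69
69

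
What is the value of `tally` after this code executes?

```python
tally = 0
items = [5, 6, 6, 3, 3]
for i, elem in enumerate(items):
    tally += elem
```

Let's trace through this code step by step.

Initialize: tally = 0
Initialize: items = [5, 6, 6, 3, 3]
Entering loop: for i, elem in enumerate(items):

After execution: tally = 23
23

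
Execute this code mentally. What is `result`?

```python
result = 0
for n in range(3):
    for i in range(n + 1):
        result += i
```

Let's trace through this code step by step.

Initialize: result = 0
Entering loop: for n in range(3):

After execution: result = 4
4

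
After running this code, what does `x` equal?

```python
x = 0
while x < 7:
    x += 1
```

Let's trace through this code step by step.

Initialize: x = 0
Entering loop: while x < 7:

After execution: x = 7
7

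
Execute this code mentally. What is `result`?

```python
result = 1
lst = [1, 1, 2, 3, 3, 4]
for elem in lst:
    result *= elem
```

Let's trace through this code step by step.

Initialize: result = 1
Initialize: lst = [1, 1, 2, 3, 3, 4]
Entering loop: for elem in lst:

After execution: result = 72
72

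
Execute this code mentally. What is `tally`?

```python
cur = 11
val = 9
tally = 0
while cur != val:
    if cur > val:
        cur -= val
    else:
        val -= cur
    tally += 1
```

Let's trace through this code step by step.

Initialize: cur = 11
Initialize: val = 9
Initialize: tally = 0
Entering loop: while cur != val:

After execution: tally = 6
6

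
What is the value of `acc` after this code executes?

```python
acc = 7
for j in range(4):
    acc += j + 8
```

Let's trace through this code step by step.

Initialize: acc = 7
Entering loop: for j in range(4):

After execution: acc = 45
45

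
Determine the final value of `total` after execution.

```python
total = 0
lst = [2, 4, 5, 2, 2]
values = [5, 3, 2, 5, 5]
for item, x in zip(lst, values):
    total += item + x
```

Let's trace through this code step by step.

Initialize: total = 0
Initialize: lst = [2, 4, 5, 2, 2]
Initialize: values = [5, 3, 2, 5, 5]
Entering loop: for item, x in zip(lst, values):

After execution: total = 35
35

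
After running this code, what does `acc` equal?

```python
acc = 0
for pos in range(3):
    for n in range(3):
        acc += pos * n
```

Let's trace through this code step by step.

Initialize: acc = 0
Entering loop: for pos in range(3):

After execution: acc = 9
9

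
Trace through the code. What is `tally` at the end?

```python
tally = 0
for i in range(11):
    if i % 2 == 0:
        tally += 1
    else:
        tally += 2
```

Let's trace through this code step by step.

Initialize: tally = 0
Entering loop: for i in range(11):

After execution: tally = 16
16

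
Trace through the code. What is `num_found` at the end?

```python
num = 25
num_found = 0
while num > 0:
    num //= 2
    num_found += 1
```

Let's trace through this code step by step.

Initialize: num = 25
Initialize: num_found = 0
Entering loop: while num > 0:

After execution: num_found = 5
5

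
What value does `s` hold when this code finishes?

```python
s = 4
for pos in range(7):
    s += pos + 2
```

Let's trace through this code step by step.

Initialize: s = 4
Entering loop: for pos in range(7):

After execution: s = 39
39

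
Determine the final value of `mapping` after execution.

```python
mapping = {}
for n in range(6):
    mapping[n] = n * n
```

Let's trace through this code step by step.

Initialize: mapping = {}
Entering loop: for n in range(6):

After execution: mapping = {0: 0, 1: 1, 2: 4, 3: 9, 4: 16, 5: 25}
{0: 0, 1: 1, 2: 4, 3: 9, 4: 16, 5: 25}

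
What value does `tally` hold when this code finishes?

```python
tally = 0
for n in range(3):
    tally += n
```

Let's trace through this code step by step.

Initialize: tally = 0
Entering loop: for n in range(3):

After execution: tally = 3
3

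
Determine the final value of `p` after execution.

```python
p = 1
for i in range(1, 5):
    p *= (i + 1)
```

Let's trace through this code step by step.

Initialize: p = 1
Entering loop: for i in range(1, 5):

After execution: p = 120
120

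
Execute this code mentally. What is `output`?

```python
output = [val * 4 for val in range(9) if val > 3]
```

Let's trace through this code step by step.

Initialize: output = [val * 4 for val in range(9) if val > 3]

After execution: output = [16, 20, 24, 28, 32]
[16, 20, 24, 28, 32]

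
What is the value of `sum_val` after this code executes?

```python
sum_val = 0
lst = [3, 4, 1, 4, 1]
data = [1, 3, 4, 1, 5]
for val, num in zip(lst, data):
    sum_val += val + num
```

Let's trace through this code step by step.

Initialize: sum_val = 0
Initialize: lst = [3, 4, 1, 4, 1]
Initialize: data = [1, 3, 4, 1, 5]
Entering loop: for val, num in zip(lst, data):

After execution: sum_val = 27
27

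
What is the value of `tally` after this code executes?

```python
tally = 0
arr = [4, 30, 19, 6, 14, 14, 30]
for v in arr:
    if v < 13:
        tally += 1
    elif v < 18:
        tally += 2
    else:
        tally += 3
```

Let's trace through this code step by step.

Initialize: tally = 0
Initialize: arr = [4, 30, 19, 6, 14, 14, 30]
Entering loop: for v in arr:

After execution: tally = 15
15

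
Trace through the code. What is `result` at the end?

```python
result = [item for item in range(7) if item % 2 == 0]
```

Let's trace through this code step by step.

Initialize: result = [item for item in range(7) if item % 2 == 0]

After execution: result = [0, 2, 4, 6]
[0, 2, 4, 6]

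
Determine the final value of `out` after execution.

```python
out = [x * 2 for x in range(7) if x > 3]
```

Let's trace through this code step by step.

Initialize: out = [x * 2 for x in range(7) if x > 3]

After execution: out = [8, 10, 12]
[8, 10, 12]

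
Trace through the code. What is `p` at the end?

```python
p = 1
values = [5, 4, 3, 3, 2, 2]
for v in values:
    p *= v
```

Let's trace through this code step by step.

Initialize: p = 1
Initialize: values = [5, 4, 3, 3, 2, 2]
Entering loop: for v in values:

After execution: p = 720
720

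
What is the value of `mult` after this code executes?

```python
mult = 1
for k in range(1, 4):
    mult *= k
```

Let's trace through this code step by step.

Initialize: mult = 1
Entering loop: for k in range(1, 4):

After execution: mult = 6
6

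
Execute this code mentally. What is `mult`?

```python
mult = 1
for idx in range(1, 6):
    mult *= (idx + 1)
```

Let's trace through this code step by step.

Initialize: mult = 1
Entering loop: for idx in range(1, 6):

After execution: mult = 720
720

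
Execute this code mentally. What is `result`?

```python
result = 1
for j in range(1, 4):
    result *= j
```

Let's trace through this code step by step.

Initialize: result = 1
Entering loop: for j in range(1, 4):

After execution: result = 6
6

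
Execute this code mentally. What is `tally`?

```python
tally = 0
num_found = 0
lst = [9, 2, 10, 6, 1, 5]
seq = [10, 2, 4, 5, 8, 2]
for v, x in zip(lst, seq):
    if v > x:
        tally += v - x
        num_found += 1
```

Let's trace through this code step by step.

Initialize: tally = 0
Initialize: num_found = 0
Initialize: lst = [9, 2, 10, 6, 1, 5]
Initialize: seq = [10, 2, 4, 5, 8, 2]
Entering loop: for v, x in zip(lst, seq):

After execution: tally = 10
10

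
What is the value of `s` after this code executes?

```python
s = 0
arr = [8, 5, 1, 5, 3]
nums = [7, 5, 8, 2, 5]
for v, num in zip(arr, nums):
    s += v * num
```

Let's trace through this code step by step.

Initialize: s = 0
Initialize: arr = [8, 5, 1, 5, 3]
Initialize: nums = [7, 5, 8, 2, 5]
Entering loop: for v, num in zip(arr, nums):

After execution: s = 114
114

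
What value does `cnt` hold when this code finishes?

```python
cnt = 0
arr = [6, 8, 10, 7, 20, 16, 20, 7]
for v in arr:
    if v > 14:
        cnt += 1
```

Let's trace through this code step by step.

Initialize: cnt = 0
Initialize: arr = [6, 8, 10, 7, 20, 16, 20, 7]
Entering loop: for v in arr:

After execution: cnt = 3
3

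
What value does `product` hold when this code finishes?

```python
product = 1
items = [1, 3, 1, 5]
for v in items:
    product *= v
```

Let's trace through this code step by step.

Initialize: product = 1
Initialize: items = [1, 3, 1, 5]
Entering loop: for v in items:

After execution: product = 15
15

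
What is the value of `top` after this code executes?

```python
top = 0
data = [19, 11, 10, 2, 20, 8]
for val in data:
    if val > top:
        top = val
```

Let's trace through this code step by step.

Initialize: top = 0
Initialize: data = [19, 11, 10, 2, 20, 8]
Entering loop: for val in data:

After execution: top = 20
20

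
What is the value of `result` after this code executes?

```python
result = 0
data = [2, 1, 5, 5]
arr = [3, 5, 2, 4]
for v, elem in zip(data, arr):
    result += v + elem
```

Let's trace through this code step by step.

Initialize: result = 0
Initialize: data = [2, 1, 5, 5]
Initialize: arr = [3, 5, 2, 4]
Entering loop: for v, elem in zip(data, arr):

After execution: result = 27
27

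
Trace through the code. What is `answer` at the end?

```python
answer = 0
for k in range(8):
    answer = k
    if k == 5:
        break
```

Let's trace through this code step by step.

Initialize: answer = 0
Entering loop: for k in range(8):

After execution: answer = 5
5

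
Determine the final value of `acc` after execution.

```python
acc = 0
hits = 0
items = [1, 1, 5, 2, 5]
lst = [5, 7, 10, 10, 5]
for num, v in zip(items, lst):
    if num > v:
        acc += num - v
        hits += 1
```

Let's trace through this code step by step.

Initialize: acc = 0
Initialize: hits = 0
Initialize: items = [1, 1, 5, 2, 5]
Initialize: lst = [5, 7, 10, 10, 5]
Entering loop: for num, v in zip(items, lst):

After execution: acc = 0
0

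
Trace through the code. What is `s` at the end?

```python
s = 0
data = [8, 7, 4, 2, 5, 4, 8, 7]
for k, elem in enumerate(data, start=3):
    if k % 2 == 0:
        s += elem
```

Let's trace through this code step by step.

Initialize: s = 0
Initialize: data = [8, 7, 4, 2, 5, 4, 8, 7]
Entering loop: for k, elem in enumerate(data, start=3):

After execution: s = 20
20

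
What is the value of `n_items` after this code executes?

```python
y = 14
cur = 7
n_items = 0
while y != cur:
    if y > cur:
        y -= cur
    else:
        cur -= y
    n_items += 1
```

Let's trace through this code step by step.

Initialize: y = 14
Initialize: cur = 7
Initialize: n_items = 0
Entering loop: while y != cur:

After execution: n_items = 1
1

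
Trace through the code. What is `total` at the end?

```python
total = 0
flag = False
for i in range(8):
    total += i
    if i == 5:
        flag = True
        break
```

Let's trace through this code step by step.

Initialize: total = 0
Initialize: flag = False
Entering loop: for i in range(8):

After execution: total = 15
15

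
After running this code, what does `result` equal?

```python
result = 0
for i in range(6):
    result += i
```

Let's trace through this code step by step.

Initialize: result = 0
Entering loop: for i in range(6):

After execution: result = 15
15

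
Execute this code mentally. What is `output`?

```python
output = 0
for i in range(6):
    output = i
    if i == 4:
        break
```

Let's trace through this code step by step.

Initialize: output = 0
Entering loop: for i in range(6):

After execution: output = 4
4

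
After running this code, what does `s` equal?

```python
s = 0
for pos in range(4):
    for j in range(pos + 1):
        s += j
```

Let's trace through this code step by step.

Initialize: s = 0
Entering loop: for pos in range(4):

After execution: s = 10
10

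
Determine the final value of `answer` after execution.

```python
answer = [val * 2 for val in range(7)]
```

Let's trace through this code step by step.

Initialize: answer = [val * 2 for val in range(7)]

After execution: answer = [0, 2, 4, 6, 8, 10, 12]
[0, 2, 4, 6, 8, 10, 12]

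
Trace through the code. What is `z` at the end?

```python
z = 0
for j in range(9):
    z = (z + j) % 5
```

Let's trace through this code step by step.

Initialize: z = 0
Entering loop: for j in range(9):

After execution: z = 1
1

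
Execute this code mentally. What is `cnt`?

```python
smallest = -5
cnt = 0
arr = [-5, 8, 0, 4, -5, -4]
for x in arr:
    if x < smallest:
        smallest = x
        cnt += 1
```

Let's trace through this code step by step.

Initialize: smallest = -5
Initialize: cnt = 0
Initialize: arr = [-5, 8, 0, 4, -5, -4]
Entering loop: for x in arr:

After execution: cnt = 0
0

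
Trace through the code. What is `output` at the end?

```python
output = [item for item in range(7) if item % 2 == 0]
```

Let's trace through this code step by step.

Initialize: output = [item for item in range(7) if item % 2 == 0]

After execution: output = [0, 2, 4, 6]
[0, 2, 4, 6]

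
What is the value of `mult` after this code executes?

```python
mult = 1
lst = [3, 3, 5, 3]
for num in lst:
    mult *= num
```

Let's trace through this code step by step.

Initialize: mult = 1
Initialize: lst = [3, 3, 5, 3]
Entering loop: for num in lst:

After execution: mult = 135
135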